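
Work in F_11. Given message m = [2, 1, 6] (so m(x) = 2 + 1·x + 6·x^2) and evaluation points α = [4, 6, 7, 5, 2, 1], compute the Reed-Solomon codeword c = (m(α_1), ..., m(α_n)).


c = [3, 4, 6, 3, 6, 9]

Message polynomial: m(x) = 2 + 1·x + 6·x^2 (mod 11).
For each evaluation point α_i, compute m(α_i) mod 11:
  α_1 = 4: Horner steps 6 → 3 → 3, so m(4) = 3.
  α_2 = 6: Horner steps 6 → 4 → 4, so m(6) = 4.
  α_3 = 7: Horner steps 6 → 10 → 6, so m(7) = 6.
  α_4 = 5: Horner steps 6 → 9 → 3, so m(5) = 3.
  α_5 = 2: Horner steps 6 → 2 → 6, so m(2) = 6.
  α_6 = 1: Horner steps 6 → 7 → 9, so m(1) = 9.
Codeword c = [3, 4, 6, 3, 6, 9] ∈ F_11^6.


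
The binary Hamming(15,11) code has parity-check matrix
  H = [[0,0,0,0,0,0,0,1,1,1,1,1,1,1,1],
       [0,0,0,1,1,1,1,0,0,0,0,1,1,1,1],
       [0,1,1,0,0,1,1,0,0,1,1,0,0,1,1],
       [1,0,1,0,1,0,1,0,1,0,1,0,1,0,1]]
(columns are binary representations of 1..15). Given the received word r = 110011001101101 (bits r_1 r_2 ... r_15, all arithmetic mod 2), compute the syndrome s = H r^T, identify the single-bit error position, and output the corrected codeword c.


s = (1, 1, 0, 1)^T, error position = 13, corrected codeword c = 110011001101001

Compute s = H r^T mod 2 one row at a time:
  s_1 = 0 + 1 + 1 + 0 + 1 + 1 + 0 + 1 = 5 ≡ 1 (mod 2).
  s_2 = 0 + 1 + 1 + 0 + 1 + 1 + 0 + 1 = 5 ≡ 1 (mod 2).
  s_3 = 1 + 0 + 1 + 0 + 1 + 0 + 0 + 1 = 4 ≡ 0 (mod 2).
  s_4 = 1 + 0 + 1 + 0 + 1 + 0 + 1 + 1 = 5 ≡ 1 (mod 2).
s = (1, 1, 0, 1)^T — this equals column 13 of H (binary 1101), so error is at position 13.
Correct: flip bit 13 of r = 110011001101101 to get c = 110011001101001.


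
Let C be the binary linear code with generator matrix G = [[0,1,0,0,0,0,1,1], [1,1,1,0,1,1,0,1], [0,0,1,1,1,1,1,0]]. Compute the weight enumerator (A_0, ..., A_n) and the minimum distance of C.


Weight distribution: A_0 = 1, A_2 = 1, A_3 = 1, A_5 = 3, A_6 = 2. Minimum distance d = 2.

Enumerate all 2^3 = 8 messages m ∈ F_2^3.
For each, compute codeword c = mG in F_2^8, then tally its weight.
  m = 000 → c = 00000000, weight = 0.
  m = 100 → c = 01000011, weight = 3.
  m = 010 → c = 11101101, weight = 6.
  m = 110 → c = 10101110, weight = 5.
  m = 001 → c = 00111110, weight = 5.
  m = 101 → c = 01111101, weight = 6.
  m = 011 → c = 11010011, weight = 5.
  m = 111 → c = 10010000, weight = 2.
Tally weights:
  weight 0: 1 codewords.
  weight 2: 1 codewords.
  weight 3: 1 codewords.
  weight 5: 3 codewords.
  weight 6: 2 codewords.
Minimum distance d = smallest w > 0 with A_w > 0 = 2.
Sanity: Σ A_w = 8 = 2^3 = 8 ✓.


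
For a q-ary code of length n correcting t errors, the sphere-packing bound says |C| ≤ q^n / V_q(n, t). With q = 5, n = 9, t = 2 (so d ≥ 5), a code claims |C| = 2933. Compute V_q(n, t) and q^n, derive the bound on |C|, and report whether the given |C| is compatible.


V_q(n, t) = 613, q^n = 1953125, Hamming bound = 3186, |C| = 2933 ≤ bound (satisfied).

Step 1: Compute V_q(n, t) = Σ_{j=0}^2 C(n, j) (q−1)^j.
  j = 0: C(9,0)·(4)^0 = 1·1 = 1.
  j = 1: C(9,1)·(4)^1 = 9·4 = 36.
  j = 2: C(9,2)·(4)^2 = 36·16 = 576.
  V_q(n, t) = 1 + 36 + 576 = 613.
Step 2: q^n = 5^9 = 1953125.
Step 3: Hamming bound ⌊q^n / V_q(n,t)⌋ = ⌊1953125/613⌋ = 3186.
Step 4: Compare |C| = 2933 to 3186: satisfied.
The claimed |C| lies below the Hamming bound.


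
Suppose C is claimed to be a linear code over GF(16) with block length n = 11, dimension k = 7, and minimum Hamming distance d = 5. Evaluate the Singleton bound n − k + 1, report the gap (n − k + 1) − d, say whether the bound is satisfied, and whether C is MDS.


Singleton RHS = n − k + 1 = 5, slack = 0, bound satisfied, MDS.

Singleton bound: d ≤ n − k + 1.
Here n = 11, k = 7, so n − k + 1 = 5.
Given d = 5, check d ≤ 5: YES.
Slack = (n − k + 1) − d = 0.
The code is MDS (slack = 0).
Description: the claimed parameters are [11, 7, 5]_16; such a code would be MDS (meets Singleton bound).


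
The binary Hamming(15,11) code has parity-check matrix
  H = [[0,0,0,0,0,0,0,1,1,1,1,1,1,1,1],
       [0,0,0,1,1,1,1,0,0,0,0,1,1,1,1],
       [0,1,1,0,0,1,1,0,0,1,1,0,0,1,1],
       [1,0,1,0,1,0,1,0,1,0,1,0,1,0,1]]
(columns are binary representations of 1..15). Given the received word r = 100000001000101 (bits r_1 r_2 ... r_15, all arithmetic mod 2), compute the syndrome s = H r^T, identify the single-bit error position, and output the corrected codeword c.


s = (1, 0, 1, 0)^T, error position = 10, corrected codeword c = 100000001100101

Compute s = H r^T mod 2 one row at a time:
  s_1 = 0 + 1 + 0 + 0 + 0 + 1 + 0 + 1 = 3 ≡ 1 (mod 2).
  s_2 = 0 + 0 + 0 + 0 + 0 + 1 + 0 + 1 = 2 ≡ 0 (mod 2).
  s_3 = 0 + 0 + 0 + 0 + 0 + 0 + 0 + 1 = 1 ≡ 1 (mod 2).
  s_4 = 1 + 0 + 0 + 0 + 1 + 0 + 1 + 1 = 4 ≡ 0 (mod 2).
s = (1, 0, 1, 0)^T — this equals column 10 of H (binary 1010), so error is at position 10.
Correct: flip bit 10 of r = 100000001000101 to get c = 100000001100101.


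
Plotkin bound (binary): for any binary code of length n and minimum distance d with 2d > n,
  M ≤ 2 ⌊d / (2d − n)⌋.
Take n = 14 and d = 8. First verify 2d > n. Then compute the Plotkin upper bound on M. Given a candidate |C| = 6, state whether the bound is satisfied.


Plotkin bound M ≤ 8; given |C| = 6 ≤ bound (satisfied).

Check applicability: 2d = 16, n = 14.
2d − n = 2 > 0, so Plotkin applies.
Compute d/(2d−n) = 8/2 ≈ 4.0000.
⌊d/(2d−n)⌋ = 4.
Plotkin bound: M ≤ 2·4 = 8.
Given |C| = 6, check: satisfied.
This |C| is below the Plotkin bound.


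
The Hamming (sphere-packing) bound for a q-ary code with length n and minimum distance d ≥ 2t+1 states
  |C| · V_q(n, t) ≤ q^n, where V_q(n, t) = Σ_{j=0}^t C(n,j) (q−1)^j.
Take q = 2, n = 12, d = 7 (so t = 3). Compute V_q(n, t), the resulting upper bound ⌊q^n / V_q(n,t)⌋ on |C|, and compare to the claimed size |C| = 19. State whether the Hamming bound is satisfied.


V_q(n, t) = 299, q^n = 4096, Hamming bound = 13, |C| = 19 > bound (violated).

Step 1: Compute V_q(n, t) = Σ_{j=0}^3 C(n, j) (q−1)^j.
  j = 0: C(12,0)·(1)^0 = 1·1 = 1.
  j = 1: C(12,1)·(1)^1 = 12·1 = 12.
  j = 2: C(12,2)·(1)^2 = 66·1 = 66.
  j = 3: C(12,3)·(1)^3 = 220·1 = 220.
  V_q(n, t) = 1 + 12 + 66 + 220 = 299.
Step 2: q^n = 2^12 = 4096.
Step 3: Hamming bound ⌊q^n / V_q(n,t)⌋ = ⌊4096/299⌋ = 13.
Step 4: Compare |C| = 19 to 13: violated.
The claimed |C| lies above the Hamming bound, so no 2-ary code of length 12 with d ≥ 7 can have 19 codewords.


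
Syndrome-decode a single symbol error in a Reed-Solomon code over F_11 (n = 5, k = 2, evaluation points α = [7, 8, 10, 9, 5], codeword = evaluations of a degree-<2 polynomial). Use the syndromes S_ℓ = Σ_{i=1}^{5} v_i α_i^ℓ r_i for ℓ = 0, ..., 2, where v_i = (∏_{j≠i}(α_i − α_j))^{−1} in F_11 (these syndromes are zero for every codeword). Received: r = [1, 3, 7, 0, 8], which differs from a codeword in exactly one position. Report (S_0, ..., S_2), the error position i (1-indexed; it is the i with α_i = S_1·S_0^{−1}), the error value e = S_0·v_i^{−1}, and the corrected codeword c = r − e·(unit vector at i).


S = (2, 7, 8), error at position 4, error magnitude e = 6, c = [1, 3, 7, 5, 8].

Step 1: column multipliers v_i = (∏_{j≠i}(α_i − α_j))^{−1} mod 11.
  i = 1 (α = 7): (7−8)(7−10)(7−9)(7−5) = (−1)·(−3)·(−2)·2 = −12 ≡ 10, so v_1 = 10^{−1} = 10 (mod 11).
  i = 2 (α = 8): (8−7)(8−10)(8−9)(8−5) = 1·(−2)·(−1)·3 = 6 ≡ 6, so v_2 = 6^{−1} = 2 (mod 11).
  i = 3 (α = 10): (10−7)(10−8)(10−9)(10−5) = 3·2·1·5 = 30 ≡ 8, so v_3 = 8^{−1} = 7 (mod 11).
  i = 4 (α = 9): (9−7)(9−8)(9−10)(9−5) = 2·1·(−1)·4 = −8 ≡ 3, so v_4 = 3^{−1} = 4 (mod 11).
  i = 5 (α = 5): (5−7)(5−8)(5−10)(5−9) = (−2)·(−3)·(−5)·(−4) = 120 ≡ 10, so v_5 = 10^{−1} = 10 (mod 11).
  v = [10, 2, 7, 4, 10].
Step 2: syndromes of r = [1, 3, 7, 0, 8] (all sums mod 11).
  S_0 = Σ v_i r_i = 10·1 + 2·3 + 7·7 + 4·0 + 10·8 = 145 ≡ 2.
  S_1 = Σ v_i α_i r_i = 10·7·1 + 2·8·3 + 7·10·7 + 4·9·0 + 10·5·8 = 1008 ≡ 7.
  α_i^2 mod 11 = [5, 9, 1, 4, 3].
  S_2 = Σ v_i α_i^2 r_i = 10·5·1 + 2·9·3 + 7·1·7 + 4·4·0 + 10·3·8 = 393 ≡ 8.
  S = (2, 7, 8) ≠ 0, so r is not a codeword (an error is present).
Step 3: locate the error. For a single error e at position i, S_ℓ = v_i·e·α_i^ℓ, so α_err = S_1/S_0.
  S_0^{−1} = 2^{−1} = 6 (mod 11), so α_err = 7·6 = 42 ≡ 9 = α_4. Error position i = 4.
  Consistency check: S_2/S_1 = 8·8 = 64 ≡ 9 = α_err ✓ (single-error assumption holds).
Step 4: error magnitude e = S_0/v_4 = S_0·∏_{j≠4}(α_4 − α_j) = 2·3 = 6 ≡ 6 (mod 11).
Step 5: correct position 4: c_4 = r_4 − e = 0 − 6 ≡ 5 (mod 11). Hence c = [1, 3, 7, 5, 8].
  Check: interpolating c through the α_i gives m(x) = 9 + 2·x (degree < 2) with m(α_i) = c_i for every i, so c is indeed a codeword.


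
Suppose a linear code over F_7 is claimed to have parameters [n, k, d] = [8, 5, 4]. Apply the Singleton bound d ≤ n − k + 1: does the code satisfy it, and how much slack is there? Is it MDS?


Singleton RHS = n − k + 1 = 4, slack = 0, bound satisfied, MDS.

Singleton bound: d ≤ n − k + 1.
Here n = 8, k = 5, so n − k + 1 = 4.
Given d = 4, check d ≤ 4: YES.
Slack = (n − k + 1) − d = 0.
The code is MDS (slack = 0).
Description: the claimed parameters are [8, 5, 4]_7; such a code would be MDS (meets Singleton bound).


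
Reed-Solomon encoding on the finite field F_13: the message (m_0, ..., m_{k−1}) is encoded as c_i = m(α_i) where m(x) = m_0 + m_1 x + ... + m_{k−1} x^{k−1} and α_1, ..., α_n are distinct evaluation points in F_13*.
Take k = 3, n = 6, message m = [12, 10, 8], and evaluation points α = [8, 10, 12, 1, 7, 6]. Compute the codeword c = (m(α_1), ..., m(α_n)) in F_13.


c = [6, 2, 10, 4, 6, 9]

Message polynomial: m(x) = 12 + 10·x + 8·x^2 (mod 13).
For each evaluation point α_i, compute m(α_i) mod 13:
  α_1 = 8: Horner steps 8 → 9 → 6, so m(8) = 6.
  α_2 = 10: Horner steps 8 → 12 → 2, so m(10) = 2.
  α_3 = 12: Horner steps 8 → 2 → 10, so m(12) = 10.
  α_4 = 1: Horner steps 8 → 5 → 4, so m(1) = 4.
  α_5 = 7: Horner steps 8 → 1 → 6, so m(7) = 6.
  α_6 = 6: Horner steps 8 → 6 → 9, so m(6) = 9.
Codeword c = [6, 2, 10, 4, 6, 9] ∈ F_13^6.


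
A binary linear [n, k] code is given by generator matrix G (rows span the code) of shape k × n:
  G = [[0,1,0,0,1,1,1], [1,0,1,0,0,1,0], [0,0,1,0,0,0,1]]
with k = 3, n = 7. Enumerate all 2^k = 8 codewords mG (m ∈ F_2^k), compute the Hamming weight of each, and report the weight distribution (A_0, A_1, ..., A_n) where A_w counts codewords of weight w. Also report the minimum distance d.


Weight distribution: A_0 = 1, A_2 = 1, A_3 = 3, A_4 = 2, A_5 = 1. Minimum distance d = 2.

Enumerate all 2^3 = 8 messages m ∈ F_2^3.
For each, compute codeword c = mG in F_2^7, then tally its weight.
  m = 000 → c = 0000000, weight = 0.
  m = 100 → c = 0100111, weight = 4.
  m = 010 → c = 1010010, weight = 3.
  m = 110 → c = 1110101, weight = 5.
  m = 001 → c = 0010001, weight = 2.
  m = 101 → c = 0110110, weight = 4.
  m = 011 → c = 1000011, weight = 3.
  m = 111 → c = 1100100, weight = 3.
Tally weights:
  weight 0: 1 codewords.
  weight 2: 1 codewords.
  weight 3: 3 codewords.
  weight 4: 2 codewords.
  weight 5: 1 codewords.
Minimum distance d = smallest w > 0 with A_w > 0 = 2.
Sanity: Σ A_w = 8 = 2^3 = 8 ✓.


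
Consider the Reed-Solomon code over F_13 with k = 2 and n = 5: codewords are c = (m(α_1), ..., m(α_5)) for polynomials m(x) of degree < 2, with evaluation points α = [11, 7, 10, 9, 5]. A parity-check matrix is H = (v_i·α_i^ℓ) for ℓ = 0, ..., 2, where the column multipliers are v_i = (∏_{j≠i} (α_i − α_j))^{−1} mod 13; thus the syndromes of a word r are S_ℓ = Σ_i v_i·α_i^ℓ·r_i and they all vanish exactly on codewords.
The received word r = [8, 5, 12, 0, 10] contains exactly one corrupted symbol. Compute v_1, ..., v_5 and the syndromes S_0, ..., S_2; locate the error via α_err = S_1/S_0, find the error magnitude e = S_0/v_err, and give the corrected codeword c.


S = (9, 12, 3), error at position 3, error magnitude e = 8, c = [8, 5, 4, 0, 10].

Step 1: column multipliers v_i = (∏_{j≠i}(α_i − α_j))^{−1} mod 13.
  i = 1 (α = 11): (11−7)(11−10)(11−9)(11−5) = 4·1·2·6 = 48 ≡ 9, so v_1 = 9^{−1} = 3 (mod 13).
  i = 2 (α = 7): (7−11)(7−10)(7−9)(7−5) = (−4)·(−3)·(−2)·2 = −48 ≡ 4, so v_2 = 4^{−1} = 10 (mod 13).
  i = 3 (α = 10): (10−11)(10−7)(10−9)(10−5) = (−1)·3·1·5 = −15 ≡ 11, so v_3 = 11^{−1} = 6 (mod 13).
  i = 4 (α = 9): (9−11)(9−7)(9−10)(9−5) = (−2)·2·(−1)·4 = 16 ≡ 3, so v_4 = 3^{−1} = 9 (mod 13).
  i = 5 (α = 5): (5−11)(5−7)(5−10)(5−9) = (−6)·(−2)·(−5)·(−4) = 240 ≡ 6, so v_5 = 6^{−1} = 11 (mod 13).
  v = [3, 10, 6, 9, 11].
Step 2: syndromes of r = [8, 5, 12, 0, 10] (all sums mod 13).
  S_0 = Σ v_i r_i = 3·8 + 10·5 + 6·12 + 9·0 + 11·10 = 256 ≡ 9.
  S_1 = Σ v_i α_i r_i = 3·11·8 + 10·7·5 + 6·10·12 + 9·9·0 + 11·5·10 = 1884 ≡ 12.
  α_i^2 mod 13 = [4, 10, 9, 3, 12].
  S_2 = Σ v_i α_i^2 r_i = 3·4·8 + 10·10·5 + 6·9·12 + 9·3·0 + 11·12·10 = 2564 ≡ 3.
  S = (9, 12, 3) ≠ 0, so r is not a codeword (an error is present).
Step 3: locate the error. For a single error e at position i, S_ℓ = v_i·e·α_i^ℓ, so α_err = S_1/S_0.
  S_0^{−1} = 9^{−1} = 3 (mod 13), so α_err = 12·3 = 36 ≡ 10 = α_3. Error position i = 3.
  Consistency check: S_2/S_1 = 3·12 = 36 ≡ 10 = α_err ✓ (single-error assumption holds).
Step 4: error magnitude e = S_0/v_3 = S_0·∏_{j≠3}(α_3 − α_j) = 9·11 = 99 ≡ 8 (mod 13).
Step 5: correct position 3: c_3 = r_3 − e = 12 − 8 ≡ 4 (mod 13). Hence c = [8, 5, 4, 0, 10].
  Check: interpolating c through the α_i gives m(x) = 3 + 4·x (degree < 2) with m(α_i) = c_i for every i, so c is indeed a codeword.


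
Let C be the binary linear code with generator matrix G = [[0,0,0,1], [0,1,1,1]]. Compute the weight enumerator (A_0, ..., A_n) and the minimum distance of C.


Weight distribution: A_0 = 1, A_1 = 1, A_2 = 1, A_3 = 1. Minimum distance d = 1.

Enumerate all 2^2 = 4 messages m ∈ F_2^2.
For each, compute codeword c = mG in F_2^4, then tally its weight.
  m = 00 → c = 0000, weight = 0.
  m = 10 → c = 0001, weight = 1.
  m = 01 → c = 0111, weight = 3.
  m = 11 → c = 0110, weight = 2.
Tally weights:
  weight 0: 1 codewords.
  weight 1: 1 codewords.
  weight 2: 1 codewords.
  weight 3: 1 codewords.
Minimum distance d = smallest w > 0 with A_w > 0 = 1.
Sanity: Σ A_w = 4 = 2^2 = 4 ✓.


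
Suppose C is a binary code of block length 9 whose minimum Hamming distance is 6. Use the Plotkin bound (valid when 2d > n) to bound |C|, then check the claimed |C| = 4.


Plotkin bound M ≤ 4; given |C| = 4 ≤ bound (satisfied).

Check applicability: 2d = 12, n = 9.
2d − n = 3 > 0, so Plotkin applies.
Compute d/(2d−n) = 6/3 ≈ 2.0000.
⌊d/(2d−n)⌋ = 2.
Plotkin bound: M ≤ 2·2 = 4.
Given |C| = 4, check: satisfied.
This |C| is at the Plotkin bound.


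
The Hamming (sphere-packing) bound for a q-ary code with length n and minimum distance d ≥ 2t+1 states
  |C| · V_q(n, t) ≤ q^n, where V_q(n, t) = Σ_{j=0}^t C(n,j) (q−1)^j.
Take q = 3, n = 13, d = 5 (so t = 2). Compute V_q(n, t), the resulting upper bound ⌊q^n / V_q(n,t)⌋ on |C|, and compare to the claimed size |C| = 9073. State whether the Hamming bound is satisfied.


V_q(n, t) = 339, q^n = 1594323, Hamming bound = 4703, |C| = 9073 > bound (violated).

Step 1: Compute V_q(n, t) = Σ_{j=0}^2 C(n, j) (q−1)^j.
  j = 0: C(13,0)·(2)^0 = 1·1 = 1.
  j = 1: C(13,1)·(2)^1 = 13·2 = 26.
  j = 2: C(13,2)·(2)^2 = 78·4 = 312.
  V_q(n, t) = 1 + 26 + 312 = 339.
Step 2: q^n = 3^13 = 1594323.
Step 3: Hamming bound ⌊q^n / V_q(n,t)⌋ = ⌊1594323/339⌋ = 4703.
Step 4: Compare |C| = 9073 to 4703: violated.
The claimed |C| lies above the Hamming bound, so no 3-ary code of length 13 with d ≥ 5 can have 9073 codewords.


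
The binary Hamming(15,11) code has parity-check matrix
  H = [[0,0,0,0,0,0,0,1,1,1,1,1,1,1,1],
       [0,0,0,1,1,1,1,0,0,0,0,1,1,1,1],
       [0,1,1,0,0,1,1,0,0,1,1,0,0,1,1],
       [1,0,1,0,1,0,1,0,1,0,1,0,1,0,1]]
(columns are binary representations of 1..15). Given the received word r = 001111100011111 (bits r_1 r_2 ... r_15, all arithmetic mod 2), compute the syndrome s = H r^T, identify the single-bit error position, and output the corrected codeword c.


s = (1, 0, 0, 0)^T, error position = 8, corrected codeword c = 001111110011111

Compute s = H r^T mod 2 one row at a time:
  s_1 = 0 + 0 + 0 + 1 + 1 + 1 + 1 + 1 = 5 ≡ 1 (mod 2).
  s_2 = 1 + 1 + 1 + 1 + 1 + 1 + 1 + 1 = 8 ≡ 0 (mod 2).
  s_3 = 0 + 1 + 1 + 1 + 0 + 1 + 1 + 1 = 6 ≡ 0 (mod 2).
  s_4 = 0 + 1 + 1 + 1 + 0 + 1 + 1 + 1 = 6 ≡ 0 (mod 2).
s = (1, 0, 0, 0)^T — this equals column 8 of H (binary 1000), so error is at position 8.
Correct: flip bit 8 of r = 001111100011111 to get c = 001111110011111.


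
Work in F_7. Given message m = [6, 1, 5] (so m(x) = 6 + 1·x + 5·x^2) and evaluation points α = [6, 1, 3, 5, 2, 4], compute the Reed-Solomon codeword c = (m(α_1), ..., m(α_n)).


c = [3, 5, 5, 3, 0, 6]

Message polynomial: m(x) = 6 + 1·x + 5·x^2 (mod 7).
For each evaluation point α_i, compute m(α_i) mod 7:
  α_1 = 6: Horner steps 5 → 3 → 3, so m(6) = 3.
  α_2 = 1: Horner steps 5 → 6 → 5, so m(1) = 5.
  α_3 = 3: Horner steps 5 → 2 → 5, so m(3) = 5.
  α_4 = 5: Horner steps 5 → 5 → 3, so m(5) = 3.
  α_5 = 2: Horner steps 5 → 4 → 0, so m(2) = 0.
  α_6 = 4: Horner steps 5 → 0 → 6, so m(4) = 6.
Codeword c = [3, 5, 5, 3, 0, 6] ∈ F_7^6.


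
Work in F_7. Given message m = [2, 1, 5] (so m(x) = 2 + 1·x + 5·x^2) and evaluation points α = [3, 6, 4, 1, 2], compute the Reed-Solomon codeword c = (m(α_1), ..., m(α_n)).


c = [1, 6, 2, 1, 3]

Message polynomial: m(x) = 2 + 1·x + 5·x^2 (mod 7).
For each evaluation point α_i, compute m(α_i) mod 7:
  α_1 = 3: Horner steps 5 → 2 → 1, so m(3) = 1.
  α_2 = 6: Horner steps 5 → 3 → 6, so m(6) = 6.
  α_3 = 4: Horner steps 5 → 0 → 2, so m(4) = 2.
  α_4 = 1: Horner steps 5 → 6 → 1, so m(1) = 1.
  α_5 = 2: Horner steps 5 → 4 → 3, so m(2) = 3.
Codeword c = [1, 6, 2, 1, 3] ∈ F_7^5.


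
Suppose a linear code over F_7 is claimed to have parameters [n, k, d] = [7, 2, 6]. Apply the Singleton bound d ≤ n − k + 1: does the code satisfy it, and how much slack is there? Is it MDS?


Singleton RHS = n − k + 1 = 6, slack = 0, bound satisfied, MDS.

Singleton bound: d ≤ n − k + 1.
Here n = 7, k = 2, so n − k + 1 = 6.
Given d = 6, check d ≤ 6: YES.
Slack = (n − k + 1) − d = 0.
The code is MDS (slack = 0).
Description: the claimed parameters are [7, 2, 6]_7; such a code would be MDS (meets Singleton bound).


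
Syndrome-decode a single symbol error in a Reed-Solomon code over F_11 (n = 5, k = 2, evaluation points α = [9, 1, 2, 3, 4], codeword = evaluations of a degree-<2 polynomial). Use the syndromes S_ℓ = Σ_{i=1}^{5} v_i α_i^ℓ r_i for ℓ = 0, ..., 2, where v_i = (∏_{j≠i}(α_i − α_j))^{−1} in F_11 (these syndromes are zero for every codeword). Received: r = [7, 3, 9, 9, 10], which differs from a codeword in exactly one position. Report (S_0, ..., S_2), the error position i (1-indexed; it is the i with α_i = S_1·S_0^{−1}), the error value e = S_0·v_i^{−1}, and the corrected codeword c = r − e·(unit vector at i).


S = (5, 4, 1), error at position 4, error magnitude e = 5, c = [7, 3, 9, 4, 10].

Step 1: column multipliers v_i = (∏_{j≠i}(α_i − α_j))^{−1} mod 11.
  i = 1 (α = 9): (9−1)(9−2)(9−3)(9−4) = 8·7·6·5 = 1680 ≡ 8, so v_1 = 8^{−1} = 7 (mod 11).
  i = 2 (α = 1): (1−9)(1−2)(1−3)(1−4) = (−8)·(−1)·(−2)·(−3) = 48 ≡ 4, so v_2 = 4^{−1} = 3 (mod 11).
  i = 3 (α = 2): (2−9)(2−1)(2−3)(2−4) = (−7)·1·(−1)·(−2) = −14 ≡ 8, so v_3 = 8^{−1} = 7 (mod 11).
  i = 4 (α = 3): (3−9)(3−1)(3−2)(3−4) = (−6)·2·1·(−1) = 12 ≡ 1, so v_4 = 1^{−1} = 1 (mod 11).
  i = 5 (α = 4): (4−9)(4−1)(4−2)(4−3) = (−5)·3·2·1 = −30 ≡ 3, so v_5 = 3^{−1} = 4 (mod 11).
  v = [7, 3, 7, 1, 4].
Step 2: syndromes of r = [7, 3, 9, 9, 10] (all sums mod 11).
  S_0 = Σ v_i r_i = 7·7 + 3·3 + 7·9 + 1·9 + 4·10 = 170 ≡ 5.
  S_1 = Σ v_i α_i r_i = 7·9·7 + 3·1·3 + 7·2·9 + 1·3·9 + 4·4·10 = 763 ≡ 4.
  α_i^2 mod 11 = [4, 1, 4, 9, 5].
  S_2 = Σ v_i α_i^2 r_i = 7·4·7 + 3·1·3 + 7·4·9 + 1·9·9 + 4·5·10 = 738 ≡ 1.
  S = (5, 4, 1) ≠ 0, so r is not a codeword (an error is present).
Step 3: locate the error. For a single error e at position i, S_ℓ = v_i·e·α_i^ℓ, so α_err = S_1/S_0.
  S_0^{−1} = 5^{−1} = 9 (mod 11), so α_err = 4·9 = 36 ≡ 3 = α_4. Error position i = 4.
  Consistency check: S_2/S_1 = 1·3 = 3 ≡ 3 = α_err ✓ (single-error assumption holds).
Step 4: error magnitude e = S_0/v_4 = S_0·∏_{j≠4}(α_4 − α_j) = 5·1 = 5 ≡ 5 (mod 11).
Step 5: correct position 4: c_4 = r_4 − e = 9 − 5 ≡ 4 (mod 11). Hence c = [7, 3, 9, 4, 10].
  Check: interpolating c through the α_i gives m(x) = 8 + 6·x (degree < 2) with m(α_i) = c_i for every i, so c is indeed a codeword.


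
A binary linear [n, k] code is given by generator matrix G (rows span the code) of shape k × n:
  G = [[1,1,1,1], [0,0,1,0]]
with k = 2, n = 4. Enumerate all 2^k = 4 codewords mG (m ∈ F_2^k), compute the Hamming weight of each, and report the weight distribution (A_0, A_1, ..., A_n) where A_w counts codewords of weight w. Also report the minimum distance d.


Weight distribution: A_0 = 1, A_1 = 1, A_3 = 1, A_4 = 1. Minimum distance d = 1.

Enumerate all 2^2 = 4 messages m ∈ F_2^2.
For each, compute codeword c = mG in F_2^4, then tally its weight.
  m = 00 → c = 0000, weight = 0.
  m = 10 → c = 1111, weight = 4.
  m = 01 → c = 0010, weight = 1.
  m = 11 → c = 1101, weight = 3.
Tally weights:
  weight 0: 1 codewords.
  weight 1: 1 codewords.
  weight 3: 1 codewords.
  weight 4: 1 codewords.
Minimum distance d = smallest w > 0 with A_w > 0 = 1.
Sanity: Σ A_w = 4 = 2^2 = 4 ✓.


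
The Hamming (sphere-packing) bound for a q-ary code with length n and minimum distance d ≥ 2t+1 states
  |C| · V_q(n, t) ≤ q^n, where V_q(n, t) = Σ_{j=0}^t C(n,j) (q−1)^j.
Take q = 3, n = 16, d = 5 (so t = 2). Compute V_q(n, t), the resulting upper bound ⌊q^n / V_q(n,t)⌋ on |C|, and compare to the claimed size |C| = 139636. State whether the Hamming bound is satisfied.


V_q(n, t) = 513, q^n = 43046721, Hamming bound = 83911, |C| = 139636 > bound (violated).

Step 1: Compute V_q(n, t) = Σ_{j=0}^2 C(n, j) (q−1)^j.
  j = 0: C(16,0)·(2)^0 = 1·1 = 1.
  j = 1: C(16,1)·(2)^1 = 16·2 = 32.
  j = 2: C(16,2)·(2)^2 = 120·4 = 480.
  V_q(n, t) = 1 + 32 + 480 = 513.
Step 2: q^n = 3^16 = 43046721.
Step 3: Hamming bound ⌊q^n / V_q(n,t)⌋ = ⌊43046721/513⌋ = 83911.
Step 4: Compare |C| = 139636 to 83911: violated.
The claimed |C| lies above the Hamming bound, so no 3-ary code of length 16 with d ≥ 5 can have 139636 codewords.


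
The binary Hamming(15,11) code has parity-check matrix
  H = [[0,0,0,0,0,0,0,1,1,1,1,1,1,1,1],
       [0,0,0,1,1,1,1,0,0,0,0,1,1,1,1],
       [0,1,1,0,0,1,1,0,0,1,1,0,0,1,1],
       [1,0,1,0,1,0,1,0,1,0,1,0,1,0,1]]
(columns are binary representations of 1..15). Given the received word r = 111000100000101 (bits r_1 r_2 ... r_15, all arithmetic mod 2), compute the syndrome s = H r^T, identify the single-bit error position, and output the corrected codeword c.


s = (0, 1, 0, 1)^T, error position = 5, corrected codeword c = 111010100000101

Compute s = H r^T mod 2 one row at a time:
  s_1 = 0 + 0 + 0 + 0 + 0 + 1 + 0 + 1 = 2 ≡ 0 (mod 2).
  s_2 = 0 + 0 + 0 + 1 + 0 + 1 + 0 + 1 = 3 ≡ 1 (mod 2).
  s_3 = 1 + 1 + 0 + 1 + 0 + 0 + 0 + 1 = 4 ≡ 0 (mod 2).
  s_4 = 1 + 1 + 0 + 1 + 0 + 0 + 1 + 1 = 5 ≡ 1 (mod 2).
s = (0, 1, 0, 1)^T — this equals column 5 of H (binary 0101), so error is at position 5.
Correct: flip bit 5 of r = 111000100000101 to get c = 111010100000101.


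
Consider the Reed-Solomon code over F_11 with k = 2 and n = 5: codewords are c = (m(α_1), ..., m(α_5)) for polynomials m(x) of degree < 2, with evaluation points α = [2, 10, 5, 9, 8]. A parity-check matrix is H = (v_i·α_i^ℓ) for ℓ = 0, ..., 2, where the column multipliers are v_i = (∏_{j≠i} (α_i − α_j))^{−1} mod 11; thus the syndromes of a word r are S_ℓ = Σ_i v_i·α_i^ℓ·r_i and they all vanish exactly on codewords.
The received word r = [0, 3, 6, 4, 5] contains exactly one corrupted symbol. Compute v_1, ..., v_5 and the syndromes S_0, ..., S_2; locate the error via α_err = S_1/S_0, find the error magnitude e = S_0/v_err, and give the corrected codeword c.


S = (6, 8, 7), error at position 3, error magnitude e = 9, c = [0, 3, 8, 4, 5].

Step 1: column multipliers v_i = (∏_{j≠i}(α_i − α_j))^{−1} mod 11.
  i = 1 (α = 2): (2−10)(2−5)(2−9)(2−8) = (−8)·(−3)·(−7)·(−6) = 1008 ≡ 7, so v_1 = 7^{−1} = 8 (mod 11).
  i = 2 (α = 10): (10−2)(10−5)(10−9)(10−8) = 8·5·1·2 = 80 ≡ 3, so v_2 = 3^{−1} = 4 (mod 11).
  i = 3 (α = 5): (5−2)(5−10)(5−9)(5−8) = 3·(−5)·(−4)·(−3) = −180 ≡ 7, so v_3 = 7^{−1} = 8 (mod 11).
  i = 4 (α = 9): (9−2)(9−10)(9−5)(9−8) = 7·(−1)·4·1 = −28 ≡ 5, so v_4 = 5^{−1} = 9 (mod 11).
  i = 5 (α = 8): (8−2)(8−10)(8−5)(8−9) = 6·(−2)·3·(−1) = 36 ≡ 3, so v_5 = 3^{−1} = 4 (mod 11).
  v = [8, 4, 8, 9, 4].
Step 2: syndromes of r = [0, 3, 6, 4, 5] (all sums mod 11).
  S_0 = Σ v_i r_i = 8·0 + 4·3 + 8·6 + 9·4 + 4·5 = 116 ≡ 6.
  S_1 = Σ v_i α_i r_i = 8·2·0 + 4·10·3 + 8·5·6 + 9·9·4 + 4·8·5 = 844 ≡ 8.
  α_i^2 mod 11 = [4, 1, 3, 4, 9].
  S_2 = Σ v_i α_i^2 r_i = 8·4·0 + 4·1·3 + 8·3·6 + 9·4·4 + 4·9·5 = 480 ≡ 7.
  S = (6, 8, 7) ≠ 0, so r is not a codeword (an error is present).
Step 3: locate the error. For a single error e at position i, S_ℓ = v_i·e·α_i^ℓ, so α_err = S_1/S_0.
  S_0^{−1} = 6^{−1} = 2 (mod 11), so α_err = 8·2 = 16 ≡ 5 = α_3. Error position i = 3.
  Consistency check: S_2/S_1 = 7·7 = 49 ≡ 5 = α_err ✓ (single-error assumption holds).
Step 4: error magnitude e = S_0/v_3 = S_0·∏_{j≠3}(α_3 − α_j) = 6·7 = 42 ≡ 9 (mod 11).
Step 5: correct position 3: c_3 = r_3 − e = 6 − 9 ≡ 8 (mod 11). Hence c = [0, 3, 8, 4, 5].
  Check: interpolating c through the α_i gives m(x) = 2 + 10·x (degree < 2) with m(α_i) = c_i for every i, so c is indeed a codeword.


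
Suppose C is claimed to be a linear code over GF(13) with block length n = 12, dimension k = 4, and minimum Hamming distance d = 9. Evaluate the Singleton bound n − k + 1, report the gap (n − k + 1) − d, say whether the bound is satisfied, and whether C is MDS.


Singleton RHS = n − k + 1 = 9, slack = 0, bound satisfied, MDS.

Singleton bound: d ≤ n − k + 1.
Here n = 12, k = 4, so n − k + 1 = 9.
Given d = 9, check d ≤ 9: YES.
Slack = (n − k + 1) − d = 0.
The code is MDS (slack = 0).
Description: the claimed parameters are [12, 4, 9]_13; such a code would be MDS (meets Singleton bound).


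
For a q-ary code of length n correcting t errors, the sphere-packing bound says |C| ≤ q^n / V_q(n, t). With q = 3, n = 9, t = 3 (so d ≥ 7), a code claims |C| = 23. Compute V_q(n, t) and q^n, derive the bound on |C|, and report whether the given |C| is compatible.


V_q(n, t) = 835, q^n = 19683, Hamming bound = 23, |C| = 23 ≤ bound (satisfied).

Step 1: Compute V_q(n, t) = Σ_{j=0}^3 C(n, j) (q−1)^j.
  j = 0: C(9,0)·(2)^0 = 1·1 = 1.
  j = 1: C(9,1)·(2)^1 = 9·2 = 18.
  j = 2: C(9,2)·(2)^2 = 36·4 = 144.
  j = 3: C(9,3)·(2)^3 = 84·8 = 672.
  V_q(n, t) = 1 + 18 + 144 + 672 = 835.
Step 2: q^n = 3^9 = 19683.
Step 3: Hamming bound ⌊q^n / V_q(n,t)⌋ = ⌊19683/835⌋ = 23.
Step 4: Compare |C| = 23 to 23: satisfied.
The claimed |C| lies at the Hamming bound (tight).


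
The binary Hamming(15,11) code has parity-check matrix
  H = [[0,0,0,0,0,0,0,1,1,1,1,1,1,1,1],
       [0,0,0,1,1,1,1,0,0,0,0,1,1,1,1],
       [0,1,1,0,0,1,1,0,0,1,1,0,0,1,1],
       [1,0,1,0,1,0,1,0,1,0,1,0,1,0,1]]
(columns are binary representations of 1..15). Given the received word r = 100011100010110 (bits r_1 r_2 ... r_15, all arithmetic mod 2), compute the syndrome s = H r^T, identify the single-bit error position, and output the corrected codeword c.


s = (1, 1, 0, 1)^T, error position = 13, corrected codeword c = 100011100010010

Compute s = H r^T mod 2 one row at a time:
  s_1 = 0 + 0 + 0 + 1 + 0 + 1 + 1 + 0 = 3 ≡ 1 (mod 2).
  s_2 = 0 + 1 + 1 + 1 + 0 + 1 + 1 + 0 = 5 ≡ 1 (mod 2).
  s_3 = 0 + 0 + 1 + 1 + 0 + 1 + 1 + 0 = 4 ≡ 0 (mod 2).
  s_4 = 1 + 0 + 1 + 1 + 0 + 1 + 1 + 0 = 5 ≡ 1 (mod 2).
s = (1, 1, 0, 1)^T — this equals column 13 of H (binary 1101), so error is at position 13.
Correct: flip bit 13 of r = 100011100010110 to get c = 100011100010010.


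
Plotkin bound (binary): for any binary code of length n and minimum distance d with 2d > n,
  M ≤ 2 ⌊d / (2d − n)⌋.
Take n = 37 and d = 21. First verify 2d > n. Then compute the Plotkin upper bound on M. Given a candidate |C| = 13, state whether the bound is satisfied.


Plotkin bound M ≤ 8; given |C| = 13 > bound (violated).

Check applicability: 2d = 42, n = 37.
2d − n = 5 > 0, so Plotkin applies.
Compute d/(2d−n) = 21/5 ≈ 4.2000.
⌊d/(2d−n)⌋ = 4.
Plotkin bound: M ≤ 2·4 = 8.
Given |C| = 13, check: VIOLATED.
This |C| is above the Plotkin bound, so no binary code with n = 37, d = 21 and 13 codewords exists.


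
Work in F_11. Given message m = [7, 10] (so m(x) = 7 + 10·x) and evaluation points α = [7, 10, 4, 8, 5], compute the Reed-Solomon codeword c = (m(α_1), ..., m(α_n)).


c = [0, 8, 3, 10, 2]

Message polynomial: m(x) = 7 + 10·x (mod 11).
For each evaluation point α_i, compute m(α_i) mod 11:
  α_1 = 7: Horner steps 10 → 0, so m(7) = 0.
  α_2 = 10: Horner steps 10 → 8, so m(10) = 8.
  α_3 = 4: Horner steps 10 → 3, so m(4) = 3.
  α_4 = 8: Horner steps 10 → 10, so m(8) = 10.
  α_5 = 5: Horner steps 10 → 2, so m(5) = 2.
Codeword c = [0, 8, 3, 10, 2] ∈ F_11^5.


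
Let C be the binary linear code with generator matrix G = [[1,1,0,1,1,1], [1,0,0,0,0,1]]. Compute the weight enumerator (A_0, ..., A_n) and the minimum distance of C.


Weight distribution: A_0 = 1, A_2 = 1, A_3 = 1, A_5 = 1. Minimum distance d = 2.

Enumerate all 2^2 = 4 messages m ∈ F_2^2.
For each, compute codeword c = mG in F_2^6, then tally its weight.
  m = 00 → c = 000000, weight = 0.
  m = 10 → c = 110111, weight = 5.
  m = 01 → c = 100001, weight = 2.
  m = 11 → c = 010110, weight = 3.
Tally weights:
  weight 0: 1 codewords.
  weight 2: 1 codewords.
  weight 3: 1 codewords.
  weight 5: 1 codewords.
Minimum distance d = smallest w > 0 with A_w > 0 = 2.
Sanity: Σ A_w = 4 = 2^2 = 4 ✓.


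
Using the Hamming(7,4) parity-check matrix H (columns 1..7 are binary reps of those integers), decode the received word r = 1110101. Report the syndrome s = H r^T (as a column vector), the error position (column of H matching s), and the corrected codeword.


s = (0, 1, 0)^T, error position = 2, corrected codeword c = 1010101

Compute s = H r^T mod 2 one row at a time:
  s_1 = 0 + 1 + 0 + 1 = 2 ≡ 0 (mod 2).
  s_2 = 1 + 1 + 0 + 1 = 3 ≡ 1 (mod 2).
  s_3 = 1 + 1 + 1 + 1 = 4 ≡ 0 (mod 2).
s = (0, 1, 0)^T — this equals column 2 of H (binary 010), so error is at position 2.
Correct: flip bit 2 of r = 1110101 to get c = 1010101.


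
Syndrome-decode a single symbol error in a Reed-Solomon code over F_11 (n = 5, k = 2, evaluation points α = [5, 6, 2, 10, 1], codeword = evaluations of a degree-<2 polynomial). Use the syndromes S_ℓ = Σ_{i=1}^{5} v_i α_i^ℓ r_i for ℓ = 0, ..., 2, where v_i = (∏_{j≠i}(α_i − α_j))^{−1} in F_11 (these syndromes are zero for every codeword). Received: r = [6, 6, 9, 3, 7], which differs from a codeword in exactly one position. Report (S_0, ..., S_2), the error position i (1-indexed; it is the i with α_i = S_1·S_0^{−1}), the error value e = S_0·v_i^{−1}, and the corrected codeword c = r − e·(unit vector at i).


S = (7, 2, 10), error at position 1, error magnitude e = 2, c = [4, 6, 9, 3, 7].

Step 1: column multipliers v_i = (∏_{j≠i}(α_i − α_j))^{−1} mod 11.
  i = 1 (α = 5): (5−6)(5−2)(5−10)(5−1) = (−1)·3·(−5)·4 = 60 ≡ 5, so v_1 = 5^{−1} = 9 (mod 11).
  i = 2 (α = 6): (6−5)(6−2)(6−10)(6−1) = 1·4·(−4)·5 = −80 ≡ 8, so v_2 = 8^{−1} = 7 (mod 11).
  i = 3 (α = 2): (2−5)(2−6)(2−10)(2−1) = (−3)·(−4)·(−8)·1 = −96 ≡ 3, so v_3 = 3^{−1} = 4 (mod 11).
  i = 4 (α = 10): (10−5)(10−6)(10−2)(10−1) = 5·4·8·9 = 1440 ≡ 10, so v_4 = 10^{−1} = 10 (mod 11).
  i = 5 (α = 1): (1−5)(1−6)(1−2)(1−10) = (−4)·(−5)·(−1)·(−9) = 180 ≡ 4, so v_5 = 4^{−1} = 3 (mod 11).
  v = [9, 7, 4, 10, 3].
Step 2: syndromes of r = [6, 6, 9, 3, 7] (all sums mod 11).
  S_0 = Σ v_i r_i = 9·6 + 7·6 + 4·9 + 10·3 + 3·7 = 183 ≡ 7.
  S_1 = Σ v_i α_i r_i = 9·5·6 + 7·6·6 + 4·2·9 + 10·10·3 + 3·1·7 = 915 ≡ 2.
  α_i^2 mod 11 = [3, 3, 4, 1, 1].
  S_2 = Σ v_i α_i^2 r_i = 9·3·6 + 7·3·6 + 4·4·9 + 10·1·3 + 3·1·7 = 483 ≡ 10.
  S = (7, 2, 10) ≠ 0, so r is not a codeword (an error is present).
Step 3: locate the error. For a single error e at position i, S_ℓ = v_i·e·α_i^ℓ, so α_err = S_1/S_0.
  S_0^{−1} = 7^{−1} = 8 (mod 11), so α_err = 2·8 = 16 ≡ 5 = α_1. Error position i = 1.
  Consistency check: S_2/S_1 = 10·6 = 60 ≡ 5 = α_err ✓ (single-error assumption holds).
Step 4: error magnitude e = S_0/v_1 = S_0·∏_{j≠1}(α_1 − α_j) = 7·5 = 35 ≡ 2 (mod 11).
Step 5: correct position 1: c_1 = r_1 − e = 6 − 2 ≡ 4 (mod 11). Hence c = [4, 6, 9, 3, 7].
  Check: interpolating c through the α_i gives m(x) = 5 + 2·x (degree < 2) with m(α_i) = c_i for every i, so c is indeed a codeword.


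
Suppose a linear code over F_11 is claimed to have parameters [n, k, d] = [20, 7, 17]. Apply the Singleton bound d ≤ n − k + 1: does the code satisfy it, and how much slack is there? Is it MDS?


Singleton RHS = n − k + 1 = 14, slack = -3, bound violated (no such code; not MDS).

Singleton bound: d ≤ n − k + 1.
Here n = 20, k = 7, so n − k + 1 = 14.
Given d = 17, check d ≤ 14: NO.
Slack = (n − k + 1) − d = -3.
The slack is negative: d = 17 exceeds n − k + 1 = 14 by 3, so the Singleton bound is violated and no linear [20, 7, 17]_11 code can exist. In particular it is not MDS (MDS requires d = n − k + 1 exactly).
Description: the claimed parameters are [20, 7, 17]_11; such a code would be impossible (violates the Singleton bound).


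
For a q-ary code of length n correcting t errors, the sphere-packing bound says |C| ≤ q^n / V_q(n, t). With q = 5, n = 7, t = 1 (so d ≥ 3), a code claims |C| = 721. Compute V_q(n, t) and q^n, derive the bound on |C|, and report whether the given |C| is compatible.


V_q(n, t) = 29, q^n = 78125, Hamming bound = 2693, |C| = 721 ≤ bound (satisfied).

Step 1: Compute V_q(n, t) = Σ_{j=0}^1 C(n, j) (q−1)^j.
  j = 0: C(7,0)·(4)^0 = 1·1 = 1.
  j = 1: C(7,1)·(4)^1 = 7·4 = 28.
  V_q(n, t) = 1 + 28 = 29.
Step 2: q^n = 5^7 = 78125.
Step 3: Hamming bound ⌊q^n / V_q(n,t)⌋ = ⌊78125/29⌋ = 2693.
Step 4: Compare |C| = 721 to 2693: satisfied.
The claimed |C| lies below the Hamming bound.


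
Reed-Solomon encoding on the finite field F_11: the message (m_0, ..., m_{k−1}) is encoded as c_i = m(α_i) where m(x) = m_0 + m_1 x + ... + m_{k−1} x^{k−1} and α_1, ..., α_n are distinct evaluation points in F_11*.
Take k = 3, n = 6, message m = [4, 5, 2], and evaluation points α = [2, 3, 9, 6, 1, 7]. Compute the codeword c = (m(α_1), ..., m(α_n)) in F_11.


c = [0, 4, 2, 7, 0, 5]

Message polynomial: m(x) = 4 + 5·x + 2·x^2 (mod 11).
For each evaluation point α_i, compute m(α_i) mod 11:
  α_1 = 2: Horner steps 2 → 9 → 0, so m(2) = 0.
  α_2 = 3: Horner steps 2 → 0 → 4, so m(3) = 4.
  α_3 = 9: Horner steps 2 → 1 → 2, so m(9) = 2.
  α_4 = 6: Horner steps 2 → 6 → 7, so m(6) = 7.
  α_5 = 1: Horner steps 2 → 7 → 0, so m(1) = 0.
  α_6 = 7: Horner steps 2 → 8 → 5, so m(7) = 5.
Codeword c = [0, 4, 2, 7, 0, 5] ∈ F_11^6.


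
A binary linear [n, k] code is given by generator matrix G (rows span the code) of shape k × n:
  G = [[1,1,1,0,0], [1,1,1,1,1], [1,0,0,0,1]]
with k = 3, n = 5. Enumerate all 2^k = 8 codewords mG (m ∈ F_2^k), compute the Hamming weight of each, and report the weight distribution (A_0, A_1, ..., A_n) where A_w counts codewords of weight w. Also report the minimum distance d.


Weight distribution: A_0 = 1, A_2 = 3, A_3 = 3, A_5 = 1. Minimum distance d = 2.

Enumerate all 2^3 = 8 messages m ∈ F_2^3.
For each, compute codeword c = mG in F_2^5, then tally its weight.
  m = 000 → c = 00000, weight = 0.
  m = 100 → c = 11100, weight = 3.
  m = 010 → c = 11111, weight = 5.
  m = 110 → c = 00011, weight = 2.
  m = 001 → c = 10001, weight = 2.
  m = 101 → c = 01101, weight = 3.
  m = 011 → c = 01110, weight = 3.
  m = 111 → c = 10010, weight = 2.
Tally weights:
  weight 0: 1 codewords.
  weight 2: 3 codewords.
  weight 3: 3 codewords.
  weight 5: 1 codewords.
Minimum distance d = smallest w > 0 with A_w > 0 = 2.
Sanity: Σ A_w = 8 = 2^3 = 8 ✓.


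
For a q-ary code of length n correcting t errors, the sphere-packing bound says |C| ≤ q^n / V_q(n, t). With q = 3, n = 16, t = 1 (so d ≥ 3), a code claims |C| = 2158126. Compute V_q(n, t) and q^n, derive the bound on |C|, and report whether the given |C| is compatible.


V_q(n, t) = 33, q^n = 43046721, Hamming bound = 1304446, |C| = 2158126 > bound (violated).

Step 1: Compute V_q(n, t) = Σ_{j=0}^1 C(n, j) (q−1)^j.
  j = 0: C(16,0)·(2)^0 = 1·1 = 1.
  j = 1: C(16,1)·(2)^1 = 16·2 = 32.
  V_q(n, t) = 1 + 32 = 33.
Step 2: q^n = 3^16 = 43046721.
Step 3: Hamming bound ⌊q^n / V_q(n,t)⌋ = ⌊43046721/33⌋ = 1304446.
Step 4: Compare |C| = 2158126 to 1304446: violated.
The claimed |C| lies above the Hamming bound, so no 3-ary code of length 16 with d ≥ 3 can have 2158126 codewords.


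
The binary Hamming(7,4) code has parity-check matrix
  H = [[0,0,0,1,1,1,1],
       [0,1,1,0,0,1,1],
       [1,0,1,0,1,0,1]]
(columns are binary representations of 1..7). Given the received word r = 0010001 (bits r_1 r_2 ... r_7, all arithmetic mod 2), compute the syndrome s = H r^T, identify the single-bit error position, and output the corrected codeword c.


s = (1, 0, 0)^T, error position = 4, corrected codeword c = 0011001

Compute s = H r^T mod 2 one row at a time:
  s_1 = 0 + 0 + 0 + 1 = 1 ≡ 1 (mod 2).
  s_2 = 0 + 1 + 0 + 1 = 2 ≡ 0 (mod 2).
  s_3 = 0 + 1 + 0 + 1 = 2 ≡ 0 (mod 2).
s = (1, 0, 0)^T — this equals column 4 of H (binary 100), so error is at position 4.
Correct: flip bit 4 of r = 0010001 to get c = 0011001.


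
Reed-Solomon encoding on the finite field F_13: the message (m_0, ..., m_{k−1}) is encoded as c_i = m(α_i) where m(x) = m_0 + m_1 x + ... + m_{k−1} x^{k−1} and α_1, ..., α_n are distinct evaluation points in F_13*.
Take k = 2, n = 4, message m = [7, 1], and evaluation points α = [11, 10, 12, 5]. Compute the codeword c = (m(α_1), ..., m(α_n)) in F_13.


c = [5, 4, 6, 12]

Message polynomial: m(x) = 7 + 1·x (mod 13).
For each evaluation point α_i, compute m(α_i) mod 13:
  α_1 = 11: Horner steps 1 → 5, so m(11) = 5.
  α_2 = 10: Horner steps 1 → 4, so m(10) = 4.
  α_3 = 12: Horner steps 1 → 6, so m(12) = 6.
  α_4 = 5: Horner steps 1 → 12, so m(5) = 12.
Codeword c = [5, 4, 6, 12] ∈ F_13^4.


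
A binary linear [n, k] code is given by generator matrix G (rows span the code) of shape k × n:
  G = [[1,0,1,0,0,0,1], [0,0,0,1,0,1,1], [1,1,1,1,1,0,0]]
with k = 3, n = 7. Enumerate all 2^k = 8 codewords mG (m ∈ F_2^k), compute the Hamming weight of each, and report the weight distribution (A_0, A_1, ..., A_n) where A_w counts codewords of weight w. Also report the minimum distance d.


Weight distribution: A_0 = 1, A_3 = 3, A_4 = 2, A_5 = 1, A_6 = 1. Minimum distance d = 3.

Enumerate all 2^3 = 8 messages m ∈ F_2^3.
For each, compute codeword c = mG in F_2^7, then tally its weight.
  m = 000 → c = 0000000, weight = 0.
  m = 100 → c = 1010001, weight = 3.
  m = 010 → c = 0001011, weight = 3.
  m = 110 → c = 1011010, weight = 4.
  m = 001 → c = 1111100, weight = 5.
  m = 101 → c = 0101101, weight = 4.
  m = 011 → c = 1110111, weight = 6.
  m = 111 → c = 0100110, weight = 3.
Tally weights:
  weight 0: 1 codewords.
  weight 3: 3 codewords.
  weight 4: 2 codewords.
  weight 5: 1 codewords.
  weight 6: 1 codewords.
Minimum distance d = smallest w > 0 with A_w > 0 = 3.
Sanity: Σ A_w = 8 = 2^3 = 8 ✓.
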